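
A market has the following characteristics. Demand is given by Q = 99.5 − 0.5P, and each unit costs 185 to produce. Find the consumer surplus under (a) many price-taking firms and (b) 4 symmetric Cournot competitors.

Inverting demand: P = 199 − 2Q.
Perfect competition: P = MC = 185, so 199 − 2Q = 185 and Q = 7.
CS = ½·(199 − 185)·7 = 49.
With 4 symmetric Cournot firms, each firm's FOC gives 199 − 10q = 185, so q = 1.4, Q = 4·1.4 = 5.6, and P = 187.8.
CS = ½·(199 − 187.8)·5.6 = 31.36.

Competition: CS = 49; Cournot: CS = 31.36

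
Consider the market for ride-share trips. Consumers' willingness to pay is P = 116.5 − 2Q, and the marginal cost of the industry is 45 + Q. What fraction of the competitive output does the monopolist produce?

Monopoly sets MR = MC: 116.5 − 4Q = 45 + Q ⇒ Q = 14.3, P = 116.5 − 2·14.3 = 87.9.
Under competition P = MC: 116.5 − 2Q = 45 + Q ⇒ Q = 143/6, P = 413/6.
Ratio Q_m/Q_c = 14.3/(143/6) = 0.6.

Q_m/Q_c = 0.6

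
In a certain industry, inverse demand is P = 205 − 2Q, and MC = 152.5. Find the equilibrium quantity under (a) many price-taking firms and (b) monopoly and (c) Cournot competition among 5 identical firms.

Under competition P = MC = 152.5, so Q = (205 − 152.5)/2 = 26.25.
The monopolist equates marginal revenue to marginal cost: 205 − 4Q = 152.5, so Q = 13.125. From demand, P = 178.75.
In a 5-firm Cournot equilibrium, symmetry and the first-order condition give q = (205 − 152.5)/(12) = 4.375. So Q = 21.875 and P = 161.25.

Competition: Q = 26.25; Monopoly: Q = 13.125; Cournot: Q = 21.875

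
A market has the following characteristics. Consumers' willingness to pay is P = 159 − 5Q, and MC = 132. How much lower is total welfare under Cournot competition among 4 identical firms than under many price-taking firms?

Under competition P = MC = 132, so Q = (159 − 132)/5 = 5.4.
CS = ½·(159 − 132)·5.4 = 72.9; PS = (132 − 132)·5.4 = 0; TS = 72.9.
With 4 symmetric Cournot firms, each firm's FOC gives 159 − 25q = 132, so q = 1.08, Q = 4·1.08 = 4.32, and P = 137.4.
CS = ½·(159 − 137.4)·4.32 = 46.656; PS = (137.4 − 132)·4.32 = 23.328; TS = 69.984.
Change in total welfare: 69.984 − 72.9 = −2.916.

Total welfare falls by 2.916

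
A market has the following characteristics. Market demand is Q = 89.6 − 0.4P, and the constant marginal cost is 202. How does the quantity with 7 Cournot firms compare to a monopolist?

Inverting demand: P = 224 − 2.5Q.
In a 7-firm Cournot equilibrium, symmetry and the first-order condition give q = (224 − 202)/(20) = 1.1. So Q = 7.7 and P = 204.75.
Monopoly sets MR = MC: 224 − 5Q = 202 ⇒ Q = 4.4, P = 224 − 2.5·4.4 = 213.

Cournot: Q = 7.7; Monopoly: Q = 4.4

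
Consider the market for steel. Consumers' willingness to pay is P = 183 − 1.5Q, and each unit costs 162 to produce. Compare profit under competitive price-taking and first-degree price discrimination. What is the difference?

Competitive firms price at marginal cost: P = 162, giving Q = 14.
Profit = (162 − 162)·14 = 0.
A perfectly discriminating monopolist sells every unit with P(Q) ≥ MC(Q), so output equals the competitive quantity Q = 14. Each buyer pays their reservation price, so CS = 0 and the firm captures all surplus.
PS equals the full surplus area, 147. Profit = 147 = 147.
Change in profit: 147 − 0 = 147.

π rises by 147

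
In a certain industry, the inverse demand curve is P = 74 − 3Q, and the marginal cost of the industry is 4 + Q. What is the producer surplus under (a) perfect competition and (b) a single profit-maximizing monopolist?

Competition: PS = 153.125; Monopoly: PS = 350

Competitive equilibrium sets price equal to marginal cost: 74 − 3Q = 4 + Q, so Q = 17.5 and P = 21.5.
PS = P·Q − VC(Q) = 21.5·17.5 − (4·17.5 + ½·1·17.5²) = 153.125.
Monopoly sets MR = MC: 74 − 6Q = 4 + Q ⇒ Q = 10, P = 74 − 3·10 = 44.
PS = P·Q − VC(Q) = 44·10 − (4·10 + ½·1·10²) = 350.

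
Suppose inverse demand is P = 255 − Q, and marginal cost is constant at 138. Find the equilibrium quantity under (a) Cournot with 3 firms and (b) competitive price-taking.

Cournot: Q = 87.75; Competition: Q = 117

With 3 symmetric Cournot firms, each firm's FOC gives 255 − 4q = 138, so q = 29.25, Q = 3·29.25 = 87.75, and P = 167.25.
Under competition P = MC = 138, so Q = (255 − 138)/1 = 117.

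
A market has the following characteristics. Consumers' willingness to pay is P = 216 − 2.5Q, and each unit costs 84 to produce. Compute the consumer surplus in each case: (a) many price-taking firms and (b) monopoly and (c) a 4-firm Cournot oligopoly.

Under competition P = MC = 84, so Q = (216 − 84)/2.5 = 52.8.
CS = ½·(216 − 84)·52.8 = 3484.8.
A monopolist chooses Q where MR = MC. MR = 216 − 5Q; setting this equal to 84 gives Q = 26.4 and P = 150.
CS = ½·(216 − 150)·26.4 = 871.2.
With 4 symmetric Cournot firms, each firm's FOC gives 216 − 12.5q = 84, so q = 10.56, Q = 4·10.56 = 42.24, and P = 110.4.
CS = ½·(216 − 110.4)·42.24 = 2230.272.

Competition: CS = 3484.8; Monopoly: CS = 871.2; Cournot: CS = 2230.272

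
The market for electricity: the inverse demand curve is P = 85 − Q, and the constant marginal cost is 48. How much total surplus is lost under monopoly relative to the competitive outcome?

DWL = 171.125

Under competition P = MC = 48, so Q = (85 − 48)/1 = 37.
The monopolist equates marginal revenue to marginal cost: 85 − 2Q = 48, so Q = 18.5. From demand, P = 66.5.
DWL is the triangle between Q = 18.5 and Q = 37: ½·(37 − 18.5)·(66.5 − 48) = 171.125.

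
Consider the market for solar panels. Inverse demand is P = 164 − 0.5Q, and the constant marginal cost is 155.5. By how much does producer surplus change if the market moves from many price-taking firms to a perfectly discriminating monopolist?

Producer surplus rises by 72.25

Competitive firms price at marginal cost: P = 155.5, giving Q = 17.
PS = (155.5 − 155.5)·17 = 0.
A perfectly discriminating monopolist sells every unit with P(Q) ≥ MC(Q), so output equals the competitive quantity Q = 17. Each buyer pays their reservation price, so CS = 0 and the firm captures all surplus.
PS = ½·(164 − 155.5)·17 = 72.25.
Change in producer surplus: 72.25 − 0 = 72.25.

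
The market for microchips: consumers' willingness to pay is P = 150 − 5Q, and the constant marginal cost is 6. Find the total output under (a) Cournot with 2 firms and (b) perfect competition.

Cournot: Q = 19.2; Competition: Q = 28.8

In a 2-firm Cournot equilibrium, symmetry and the first-order condition give q = (150 − 6)/(15) = 9.6. So Q = 19.2 and P = 54.
Competitive firms price at marginal cost: P = 6, giving Q = 28.8.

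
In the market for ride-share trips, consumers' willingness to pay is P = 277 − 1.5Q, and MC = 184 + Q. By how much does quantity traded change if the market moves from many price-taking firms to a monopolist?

Under competition P = MC: 277 − 1.5Q = 184 + Q ⇒ Q = 37.2, P = 221.2.
A monopolist chooses Q where MR = MC. MR = 277 − 3Q; setting this equal to 184 + Q gives Q = 23.25 and P = 242.125.
Change in quantity traded: 23.25 − 37.2 = −13.95.

Q falls by 13.95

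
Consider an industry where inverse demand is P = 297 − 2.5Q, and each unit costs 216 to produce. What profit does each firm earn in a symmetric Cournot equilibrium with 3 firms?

With 3 symmetric Cournot firms, each firm's FOC gives 297 − 10q = 216, so q = 8.1, Q = 3·8.1 = 24.3, and P = 236.25.
Each firm's profit = (236.25 − 216)·8.1 = 164.025.

π_i = 164.025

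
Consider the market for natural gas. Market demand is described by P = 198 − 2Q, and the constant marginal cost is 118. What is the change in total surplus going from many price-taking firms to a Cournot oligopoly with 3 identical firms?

Under competition P = MC = 118, so Q = (198 − 118)/2 = 40.
CS = ½·(198 − 118)·40 = 1600; PS = (118 − 118)·40 = 0; TS = 1600.
With 3 symmetric Cournot firms, each firm's FOC gives 198 − 8q = 118, so q = 10, Q = 3·10 = 30, and P = 138.
CS = ½·(198 − 138)·30 = 900; PS = (138 − 118)·30 = 600; TS = 1500.
Change in total surplus: 1500 − 1600 = −100.

TS falls by 100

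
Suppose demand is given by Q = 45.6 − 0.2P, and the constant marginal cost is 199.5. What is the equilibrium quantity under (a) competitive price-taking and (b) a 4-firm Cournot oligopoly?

Competition: Q = 5.7; Cournot: Q = 4.56

Inverting demand: P = 228 − 5Q.
Perfect competition: P = MC = 199.5, so 228 − 5Q = 199.5 and Q = 5.7.
With 4 symmetric Cournot firms, each firm's FOC gives 228 − 25q = 199.5, so q = 1.14, Q = 4·1.14 = 4.56, and P = 205.2.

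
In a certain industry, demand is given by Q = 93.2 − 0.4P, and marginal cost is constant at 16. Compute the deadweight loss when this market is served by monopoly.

Inverting demand: P = 233 − 2.5Q.
Under competition P = MC = 16, so Q = (233 − 16)/2.5 = 86.8.
Monopoly sets MR = MC: 233 − 5Q = 16 ⇒ Q = 43.4, P = 233 − 2.5·43.4 = 124.5.
DWL is the triangle between Q = 43.4 and Q = 86.8: ½·(86.8 − 43.4)·(124.5 − 16) = 2354.45.

DWL = 2354.45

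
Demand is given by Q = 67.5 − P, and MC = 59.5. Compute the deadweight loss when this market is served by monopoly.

DWL = 8

Inverting demand: P = 67.5 − Q.
Under competition P = MC = 59.5, so Q = (67.5 − 59.5)/1 = 8.
The monopolist equates marginal revenue to marginal cost: 67.5 − 2Q = 59.5, so Q = 4. From demand, P = 63.5.
DWL is the triangle between Q = 4 and Q = 8: ½·(8 − 4)·(63.5 − 59.5) = 8.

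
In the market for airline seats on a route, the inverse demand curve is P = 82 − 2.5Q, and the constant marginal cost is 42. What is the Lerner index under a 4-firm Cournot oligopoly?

In a 4-firm Cournot equilibrium, symmetry and the first-order condition give q = (82 − 42)/(12.5) = 3.2. So Q = 12.8 and P = 50.
Lerner index = (P − MC)/P = (50 − 42)/50 = 0.16.

Lerner index = 0.16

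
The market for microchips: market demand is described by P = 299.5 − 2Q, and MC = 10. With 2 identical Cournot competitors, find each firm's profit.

With 2 symmetric Cournot firms, each firm's FOC gives 299.5 − 6q = 10, so q = 48.25, Q = 2·48.25 = 96.5, and P = 106.5.
Each firm's profit = (106.5 − 10)·48.25 = 4656.125.

π_i = 4656.125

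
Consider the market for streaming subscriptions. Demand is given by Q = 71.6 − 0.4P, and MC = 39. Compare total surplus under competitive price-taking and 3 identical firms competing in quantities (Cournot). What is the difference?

Total surplus falls by 245

Inverting demand: P = 179 − 2.5Q.
Perfect competition: P = MC = 39, so 179 − 2.5Q = 39 and Q = 56.
CS = ½·(179 − 39)·56 = 3920; PS = (39 − 39)·56 = 0; TS = 3920.
Cournot with 3 identical firms: the symmetric best-response condition is 179 − 10q = 39. Each firm produces q = 14, total output Q = 42, price P = 74.
CS = ½·(179 − 74)·42 = 2205; PS = (74 − 39)·42 = 1470; TS = 3675.
Change in total surplus: 3675 − 3920 = −245.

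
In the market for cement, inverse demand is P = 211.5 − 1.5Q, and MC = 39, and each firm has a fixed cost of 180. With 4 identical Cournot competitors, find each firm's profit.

Cournot with 4 identical firms: the symmetric best-response condition is 211.5 − 7.5q = 39. Each firm produces q = 23, total output Q = 92, price P = 73.5.
Each firm's profit = (73.5 − 39)·23 − 180 = 613.5.

π_i = 613.5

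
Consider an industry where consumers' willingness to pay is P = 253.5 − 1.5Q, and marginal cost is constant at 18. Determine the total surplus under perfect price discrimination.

TS = 18486.75

With perfect price discrimination, output is the efficient level Q = 157 (where demand meets MC), but every buyer pays their willingness to pay: CS = 0 and PS = total surplus.
TS = 18486.75 (equal to competitive TS).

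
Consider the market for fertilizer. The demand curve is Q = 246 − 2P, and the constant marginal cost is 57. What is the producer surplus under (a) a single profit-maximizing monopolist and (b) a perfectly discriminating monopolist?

Monopoly: PS = 2178; Perfect PD: PS = 4356

Inverting demand: P = 123 − 0.5Q.
The monopolist equates marginal revenue to marginal cost: 123 − Q = 57, so Q = 66. From demand, P = 90.
PS = (90 − 57)·66 = 2178.
A perfectly discriminating monopolist sells every unit with P(Q) ≥ MC(Q), so output equals the competitive quantity Q = 132. Each buyer pays their reservation price, so CS = 0 and the firm captures all surplus.
PS = ½·(123 − 57)·132 = 4356.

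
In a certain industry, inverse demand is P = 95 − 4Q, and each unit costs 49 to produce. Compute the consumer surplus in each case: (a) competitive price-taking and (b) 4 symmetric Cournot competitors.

Competition: CS = 264.5; Cournot: CS = 169.28

Perfect competition: P = MC = 49, so 95 − 4Q = 49 and Q = 11.5.
CS = ½·(95 − 49)·11.5 = 264.5.
In a 4-firm Cournot equilibrium, symmetry and the first-order condition give q = (95 − 49)/(20) = 2.3. So Q = 9.2 and P = 58.2.
CS = ½·(95 − 58.2)·9.2 = 169.28.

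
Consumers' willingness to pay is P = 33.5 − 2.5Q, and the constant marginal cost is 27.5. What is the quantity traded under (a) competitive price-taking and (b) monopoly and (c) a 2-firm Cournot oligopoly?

Under competition P = MC = 27.5, so Q = (33.5 − 27.5)/2.5 = 2.4.
Monopoly sets MR = MC: 33.5 − 5Q = 27.5 ⇒ Q = 1.2, P = 33.5 − 2.5·1.2 = 30.5.
With 2 symmetric Cournot firms, each firm's FOC gives 33.5 − 7.5q = 27.5, so q = 0.8, Q = 2·0.8 = 1.6, and P = 29.5.

Competition: Q = 2.4; Monopoly: Q = 1.2; Cournot: Q = 1.6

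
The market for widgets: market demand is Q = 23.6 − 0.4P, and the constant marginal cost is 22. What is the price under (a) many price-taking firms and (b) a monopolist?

Inverting demand: P = 59 − 2.5Q.
Perfect competition: P = MC = 22, so 59 − 2.5Q = 22 and Q = 14.8.
Monopoly sets MR = MC: 59 − 5Q = 22 ⇒ Q = 7.4, P = 59 − 2.5·7.4 = 40.5.

Competition: P = 22; Monopoly: P = 40.5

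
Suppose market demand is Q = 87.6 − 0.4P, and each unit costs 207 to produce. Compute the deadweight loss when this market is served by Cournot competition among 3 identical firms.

DWL = 1.8

Inverting demand: P = 219 − 2.5Q.
Perfect competition: P = MC = 207, so 219 − 2.5Q = 207 and Q = 4.8.
With 3 symmetric Cournot firms, each firm's FOC gives 219 − 10q = 207, so q = 1.2, Q = 3·1.2 = 3.6, and P = 210.
DWL is the triangle between Q = 3.6 and Q = 4.8: ½·(4.8 − 3.6)·(210 − 207) = 1.8.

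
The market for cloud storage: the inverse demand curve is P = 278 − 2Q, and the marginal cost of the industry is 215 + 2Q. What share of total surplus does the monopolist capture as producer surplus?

PS/TS = 0.75

A monopolist chooses Q where MR = MC. MR = 278 − 4Q; setting this equal to 215 + 2Q gives Q = 10.5 and P = 257.
CS = ½·(278 − 257)·10.5 = 110.25.
PS = P·Q − VC(Q) = 257·10.5 − (215·10.5 + ½·2·10.5²) = 330.75.
Share captured = PS/TS = 330.75/441 = 0.75.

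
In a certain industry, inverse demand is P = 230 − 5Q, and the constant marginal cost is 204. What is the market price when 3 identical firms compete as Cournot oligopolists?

In a 3-firm Cournot equilibrium, symmetry and the first-order condition give q = (230 − 204)/(20) = 1.3. So Q = 3.9 and P = 210.5.

P = 210.5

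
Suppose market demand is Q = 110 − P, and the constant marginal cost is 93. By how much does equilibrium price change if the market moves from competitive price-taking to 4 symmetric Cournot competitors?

Inverting demand: P = 110 − Q.
Perfect competition: P = MC = 93, so 110 − Q = 93 and Q = 17.
Cournot with 4 identical firms: the symmetric best-response condition is 110 − 5q = 93. Each firm produces q = 3.4, total output Q = 13.6, price P = 96.4.
Change in equilibrium price: 96.4 − 93 = 3.4.

Equilibrium price rises by 3.4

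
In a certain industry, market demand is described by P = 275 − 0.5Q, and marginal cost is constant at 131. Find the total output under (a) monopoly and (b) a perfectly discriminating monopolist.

Monopoly: Q = 144; Perfect PD: Q = 288

Monopoly sets MR = MC: 275 − Q = 131 ⇒ Q = 144, P = 275 − 0.5·144 = 203.
Under first-degree price discrimination the firm charges each unit its demand price and produces up to where P = MC, i.e. Q = 288. Consumer surplus is zero; producer surplus equals total surplus.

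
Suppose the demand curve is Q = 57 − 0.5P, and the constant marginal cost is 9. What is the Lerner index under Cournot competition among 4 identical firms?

Inverting demand: P = 114 − 2Q.
Cournot with 4 identical firms: the symmetric best-response condition is 114 − 10q = 9. Each firm produces q = 10.5, total output Q = 42, price P = 30.
Lerner index = (P − MC)/P = (30 − 9)/30 = 0.7.

Lerner index = 0.7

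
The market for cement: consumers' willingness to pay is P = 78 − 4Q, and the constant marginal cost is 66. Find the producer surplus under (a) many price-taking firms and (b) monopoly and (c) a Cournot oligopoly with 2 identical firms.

Competition: PS = 0; Monopoly: PS = 9; Cournot: PS = 8

Perfect competition: P = MC = 66, so 78 − 4Q = 66 and Q = 3.
PS = (66 − 66)·3 = 0.
A monopolist chooses Q where MR = MC. MR = 78 − 8Q; setting this equal to 66 gives Q = 1.5 and P = 72.
PS = (72 − 66)·1.5 = 9.
Cournot with 2 identical firms: the symmetric best-response condition is 78 − 12q = 66. Each firm produces q = 1, total output Q = 2, price P = 70.
PS = (70 − 66)·2 = 8.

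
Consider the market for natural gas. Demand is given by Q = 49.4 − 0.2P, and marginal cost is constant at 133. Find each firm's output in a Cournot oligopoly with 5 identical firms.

q_i = 3.8

Inverting demand: P = 247 − 5Q.
With 5 symmetric Cournot firms, each firm's FOC gives 247 − 30q = 133, so q = 3.8, Q = 5·3.8 = 19, and P = 152.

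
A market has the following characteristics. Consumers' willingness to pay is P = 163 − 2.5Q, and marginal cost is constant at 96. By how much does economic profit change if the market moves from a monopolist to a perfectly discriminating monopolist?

Monopoly sets MR = MC: 163 − 5Q = 96 ⇒ Q = 13.4, P = 163 − 2.5·13.4 = 129.5.
Profit = (129.5 − 96)·13.4 = 448.9.
A perfectly discriminating monopolist sells every unit with P(Q) ≥ MC(Q), so output equals the competitive quantity Q = 26.8. Each buyer pays their reservation price, so CS = 0 and the firm captures all surplus.
PS equals the full surplus area, 897.8. Profit = 897.8 = 897.8.
Change in economic profit: 897.8 − 448.9 = 448.9.

π rises by 448.9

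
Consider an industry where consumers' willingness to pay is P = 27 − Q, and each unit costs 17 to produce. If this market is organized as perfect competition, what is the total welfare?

TS = 50

Under competition P = MC = 17, so Q = (27 − 17)/1 = 10.
CS = ½·(27 − 17)·10 = 50; PS = (17 − 17)·10 = 0; TS = 50.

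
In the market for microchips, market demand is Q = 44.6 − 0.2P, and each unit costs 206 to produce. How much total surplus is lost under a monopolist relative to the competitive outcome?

DWL = 7.225

Inverting demand: P = 223 − 5Q.
Perfect competition: P = MC = 206, so 223 − 5Q = 206 and Q = 3.4.
A monopolist chooses Q where MR = MC. MR = 223 − 10Q; setting this equal to 206 gives Q = 1.7 and P = 214.5.
DWL is the triangle between Q = 1.7 and Q = 3.4: ½·(3.4 − 1.7)·(214.5 − 206) = 7.225.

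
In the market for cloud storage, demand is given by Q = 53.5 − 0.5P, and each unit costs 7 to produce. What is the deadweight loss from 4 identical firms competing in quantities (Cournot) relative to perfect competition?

DWL = 100

Inverting demand: P = 107 − 2Q.
Perfect competition: P = MC = 7, so 107 − 2Q = 7 and Q = 50.
In a 4-firm Cournot equilibrium, symmetry and the first-order condition give q = (107 − 7)/(10) = 10. So Q = 40 and P = 27.
DWL is the triangle between Q = 40 and Q = 50: ½·(50 − 40)·(27 − 7) = 100.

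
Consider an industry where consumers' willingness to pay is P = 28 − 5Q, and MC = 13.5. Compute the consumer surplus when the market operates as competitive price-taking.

CS = 21.025

Perfect competition: P = MC = 13.5, so 28 − 5Q = 13.5 and Q = 2.9.
CS = ½·(28 − 13.5)·2.9 = 21.025.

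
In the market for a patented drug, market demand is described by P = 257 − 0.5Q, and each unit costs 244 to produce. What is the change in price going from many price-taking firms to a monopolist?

Under competition P = MC = 244, so Q = (257 − 244)/0.5 = 26.
A monopolist chooses Q where MR = MC. MR = 257 − Q; setting this equal to 244 gives Q = 13 and P = 250.5.
Change in price: 250.5 − 244 = 6.5.

Price rises by 6.5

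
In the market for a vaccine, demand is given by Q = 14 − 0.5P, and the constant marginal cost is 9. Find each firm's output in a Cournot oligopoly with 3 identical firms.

Inverting demand: P = 28 − 2Q.
In a 3-firm Cournot equilibrium, symmetry and the first-order condition give q = (28 − 9)/(8) = 2.375. So Q = 7.125 and P = 13.75.

q_i = 2.375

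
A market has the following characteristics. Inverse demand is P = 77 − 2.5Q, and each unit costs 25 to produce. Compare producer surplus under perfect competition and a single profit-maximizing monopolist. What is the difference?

Producer surplus rises by 270.4

Perfect competition: P = MC = 25, so 77 − 2.5Q = 25 and Q = 20.8.
PS = (25 − 25)·20.8 = 0.
The monopolist equates marginal revenue to marginal cost: 77 − 5Q = 25, so Q = 10.4. From demand, P = 51.
PS = (51 − 25)·10.4 = 270.4.
Change in producer surplus: 270.4 − 0 = 270.4.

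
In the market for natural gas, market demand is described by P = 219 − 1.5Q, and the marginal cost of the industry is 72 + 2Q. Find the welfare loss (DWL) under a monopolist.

DWL = 277.83

Competitive equilibrium sets price equal to marginal cost: 219 − 1.5Q = 72 + 2Q, so Q = 42 and P = 156.
Monopoly sets MR = MC: 219 − 3Q = 72 + 2Q ⇒ Q = 29.4, P = 219 − 1.5·29.4 = 174.9.
CS = ½·(219 − 156)·42 = 1323; PS = (156·42 − 72·42 − ½·2·42²) = 1764; TS = 3087.
CS = ½·(219 − 174.9)·29.4 = 648.27; PS = (174.9·29.4 − 72·29.4 − ½·2·29.4²) = 2160.9; TS = 2809.17.
DWL = 3087 − 2809.17 = 277.83.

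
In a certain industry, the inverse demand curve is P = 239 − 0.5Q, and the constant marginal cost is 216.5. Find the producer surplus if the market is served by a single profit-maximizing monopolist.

The monopolist equates marginal revenue to marginal cost: 239 − Q = 216.5, so Q = 22.5. From demand, P = 227.75.
PS = (227.75 − 216.5)·22.5 = 253.125.

PS = 253.125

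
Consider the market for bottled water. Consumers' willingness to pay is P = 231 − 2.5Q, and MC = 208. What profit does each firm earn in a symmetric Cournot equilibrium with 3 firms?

π_i = 13.225

With 3 symmetric Cournot firms, each firm's FOC gives 231 − 10q = 208, so q = 2.3, Q = 3·2.3 = 6.9, and P = 213.75.
Each firm's profit = (213.75 − 208)·2.3 = 13.225.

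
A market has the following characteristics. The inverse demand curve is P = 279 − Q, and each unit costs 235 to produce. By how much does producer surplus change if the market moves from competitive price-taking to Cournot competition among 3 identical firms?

PS rises by 363

Competitive firms price at marginal cost: P = 235, giving Q = 44.
PS = (235 − 235)·44 = 0.
Cournot with 3 identical firms: the symmetric best-response condition is 279 − 4q = 235. Each firm produces q = 11, total output Q = 33, price P = 246.
PS = (246 − 235)·33 = 363.
Change in producer surplus: 363 − 0 = 363.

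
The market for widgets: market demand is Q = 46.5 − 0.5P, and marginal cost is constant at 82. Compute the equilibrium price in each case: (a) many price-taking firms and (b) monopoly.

Competition: P = 82; Monopoly: P = 87.5

Inverting demand: P = 93 − 2Q.
Perfect competition: P = MC = 82, so 93 − 2Q = 82 and Q = 5.5.
Monopoly sets MR = MC: 93 − 4Q = 82 ⇒ Q = 2.75, P = 93 − 2·2.75 = 87.5.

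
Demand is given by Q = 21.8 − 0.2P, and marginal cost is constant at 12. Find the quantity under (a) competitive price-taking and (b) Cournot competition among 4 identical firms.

Inverting demand: P = 109 − 5Q.
Under competition P = MC = 12, so Q = (109 − 12)/5 = 19.4.
With 4 symmetric Cournot firms, each firm's FOC gives 109 − 25q = 12, so q = 3.88, Q = 4·3.88 = 15.52, and P = 31.4.

Competition: Q = 19.4; Cournot: Q = 15.52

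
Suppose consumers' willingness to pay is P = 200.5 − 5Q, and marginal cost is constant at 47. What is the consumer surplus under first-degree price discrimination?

With perfect price discrimination, output is the efficient level Q = 30.7 (where demand meets MC), but every buyer pays their willingness to pay: CS = 0 and PS = total surplus.
CS = 0.

CS = 0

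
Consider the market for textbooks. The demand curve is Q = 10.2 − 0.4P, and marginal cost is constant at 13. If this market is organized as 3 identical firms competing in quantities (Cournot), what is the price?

Inverting demand: P = 25.5 − 2.5Q.
Cournot with 3 identical firms: the symmetric best-response condition is 25.5 − 10q = 13. Each firm produces q = 1.25, total output Q = 3.75, price P = 16.125.

P = 16.125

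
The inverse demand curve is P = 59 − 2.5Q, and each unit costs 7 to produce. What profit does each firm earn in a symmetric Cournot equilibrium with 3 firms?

π_i = 67.6

With 3 symmetric Cournot firms, each firm's FOC gives 59 − 10q = 7, so q = 5.2, Q = 3·5.2 = 15.6, and P = 20.
Each firm's profit = (20 − 7)·5.2 = 67.6.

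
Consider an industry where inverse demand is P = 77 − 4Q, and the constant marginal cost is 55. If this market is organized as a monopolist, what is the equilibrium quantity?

Q = 2.75

Monopoly sets MR = MC: 77 − 8Q = 55 ⇒ Q = 2.75, P = 77 − 4·2.75 = 66.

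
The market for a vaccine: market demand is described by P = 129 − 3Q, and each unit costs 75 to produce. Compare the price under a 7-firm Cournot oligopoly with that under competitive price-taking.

Cournot: P = 81.75; Competition: P = 75

In a 7-firm Cournot equilibrium, symmetry and the first-order condition give q = (129 − 75)/(24) = 2.25. So Q = 15.75 and P = 81.75.
Under competition P = MC = 75, so Q = (129 − 75)/3 = 18.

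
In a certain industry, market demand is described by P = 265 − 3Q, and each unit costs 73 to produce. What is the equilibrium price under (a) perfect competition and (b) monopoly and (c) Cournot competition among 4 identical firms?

Competition: P = 73; Monopoly: P = 169; Cournot: P = 111.4

Under competition P = MC = 73, so Q = (265 − 73)/3 = 64.
Monopoly sets MR = MC: 265 − 6Q = 73 ⇒ Q = 32, P = 265 − 3·32 = 169.
In a 4-firm Cournot equilibrium, symmetry and the first-order condition give q = (265 − 73)/(15) = 12.8. So Q = 51.2 and P = 111.4.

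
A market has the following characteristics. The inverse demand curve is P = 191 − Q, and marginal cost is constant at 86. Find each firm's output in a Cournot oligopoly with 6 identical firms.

q_i = 15

With 6 symmetric Cournot firms, each firm's FOC gives 191 − 7q = 86, so q = 15, Q = 6·15 = 90, and P = 101.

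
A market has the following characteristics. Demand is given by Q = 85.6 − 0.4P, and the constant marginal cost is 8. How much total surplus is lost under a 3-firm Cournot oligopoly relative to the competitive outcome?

Inverting demand: P = 214 − 2.5Q.
Under competition P = MC = 8, so Q = (214 − 8)/2.5 = 82.4.
Cournot with 3 identical firms: the symmetric best-response condition is 214 − 10q = 8. Each firm produces q = 20.6, total output Q = 61.8, price P = 59.5.
DWL is the triangle between Q = 61.8 and Q = 82.4: ½·(82.4 − 61.8)·(59.5 − 8) = 530.45.

DWL = 530.45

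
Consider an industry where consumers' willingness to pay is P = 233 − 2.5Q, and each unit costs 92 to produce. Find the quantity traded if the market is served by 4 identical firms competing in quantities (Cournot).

In a 4-firm Cournot equilibrium, symmetry and the first-order condition give q = (233 − 92)/(12.5) = 11.28. So Q = 45.12 and P = 120.2.

Q = 45.12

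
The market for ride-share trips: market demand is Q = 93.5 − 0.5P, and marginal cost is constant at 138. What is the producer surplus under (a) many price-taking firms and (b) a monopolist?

Competition: PS = 0; Monopoly: PS = 300.125

Inverting demand: P = 187 − 2Q.
Competitive firms price at marginal cost: P = 138, giving Q = 24.5.
PS = (138 − 138)·24.5 = 0.
Monopoly sets MR = MC: 187 − 4Q = 138 ⇒ Q = 12.25, P = 187 − 2·12.25 = 162.5.
PS = (162.5 − 138)·12.25 = 300.125.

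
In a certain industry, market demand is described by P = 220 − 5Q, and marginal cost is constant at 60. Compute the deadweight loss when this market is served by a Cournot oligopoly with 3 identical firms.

Competitive firms price at marginal cost: P = 60, giving Q = 32.
In a 3-firm Cournot equilibrium, symmetry and the first-order condition give q = (220 − 60)/(20) = 8. So Q = 24 and P = 100.
DWL is the triangle between Q = 24 and Q = 32: ½·(32 − 24)·(100 − 60) = 160.

DWL = 160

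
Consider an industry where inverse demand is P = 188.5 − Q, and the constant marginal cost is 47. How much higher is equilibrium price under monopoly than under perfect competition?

Equilibrium price rises by 70.75

Competitive firms price at marginal cost: P = 47, giving Q = 141.5.
A monopolist chooses Q where MR = MC. MR = 188.5 − 2Q; setting this equal to 47 gives Q = 70.75 and P = 117.75.
Change in equilibrium price: 117.75 − 47 = 70.75.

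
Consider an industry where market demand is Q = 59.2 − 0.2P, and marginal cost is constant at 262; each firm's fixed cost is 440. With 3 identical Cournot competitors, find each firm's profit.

π_i = −425.55

Inverting demand: P = 296 − 5Q.
Cournot with 3 identical firms: the symmetric best-response condition is 296 − 20q = 262. Each firm produces q = 1.7, total output Q = 5.1, price P = 270.5.
Each firm's profit = (270.5 − 262)·1.7 − 440 = −425.55.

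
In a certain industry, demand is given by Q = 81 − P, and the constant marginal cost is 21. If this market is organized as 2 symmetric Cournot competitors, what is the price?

P = 41

Inverting demand: P = 81 − Q.
With 2 symmetric Cournot firms, each firm's FOC gives 81 − 3q = 21, so q = 20, Q = 2·20 = 40, and P = 41.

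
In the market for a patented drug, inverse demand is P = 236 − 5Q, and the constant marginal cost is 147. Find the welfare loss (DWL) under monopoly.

Under competition P = MC = 147, so Q = (236 − 147)/5 = 17.8.
The monopolist equates marginal revenue to marginal cost: 236 − 10Q = 147, so Q = 8.9. From demand, P = 191.5.
DWL is the triangle between Q = 8.9 and Q = 17.8: ½·(17.8 − 8.9)·(191.5 − 147) = 198.025.

DWL = 198.025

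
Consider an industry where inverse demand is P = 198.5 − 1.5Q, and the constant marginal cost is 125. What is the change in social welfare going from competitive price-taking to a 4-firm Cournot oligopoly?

Perfect competition: P = MC = 125, so 198.5 − 1.5Q = 125 and Q = 49.
CS = ½·(198.5 − 125)·49 = 1800.75; PS = (125 − 125)·49 = 0; TS = 1800.75.
Cournot with 4 identical firms: the symmetric best-response condition is 198.5 − 7.5q = 125. Each firm produces q = 9.8, total output Q = 39.2, price P = 139.7.
CS = ½·(198.5 − 139.7)·39.2 = 1152.48; PS = (139.7 − 125)·39.2 = 576.24; TS = 1728.72.
Change in social welfare: 1728.72 − 1800.75 = −72.03.

TS falls by 72.03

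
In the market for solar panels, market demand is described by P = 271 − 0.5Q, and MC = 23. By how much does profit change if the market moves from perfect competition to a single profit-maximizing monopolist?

Under competition P = MC = 23, so Q = (271 − 23)/0.5 = 496.
Profit = (23 − 23)·496 = 0.
A monopolist chooses Q where MR = MC. MR = 271 − Q; setting this equal to 23 gives Q = 248 and P = 147.
Profit = (147 − 23)·248 = 30752.
Change in profit: 30752 − 0 = 30752.

π rises by 30752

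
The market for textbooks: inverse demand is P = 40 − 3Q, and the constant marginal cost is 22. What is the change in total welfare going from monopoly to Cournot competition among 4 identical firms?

TS rises by 11.34

A monopolist chooses Q where MR = MC. MR = 40 − 6Q; setting this equal to 22 gives Q = 3 and P = 31.
CS = ½·(40 − 31)·3 = 13.5; PS = (31 − 22)·3 = 27; TS = 40.5.
With 4 symmetric Cournot firms, each firm's FOC gives 40 − 15q = 22, so q = 1.2, Q = 4·1.2 = 4.8, and P = 25.6.
CS = ½·(40 − 25.6)·4.8 = 34.56; PS = (25.6 − 22)·4.8 = 17.28; TS = 51.84.
Change in total welfare: 51.84 − 40.5 = 11.34.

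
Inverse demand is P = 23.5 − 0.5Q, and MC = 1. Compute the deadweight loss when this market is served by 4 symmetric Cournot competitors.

Under competition P = MC = 1, so Q = (23.5 − 1)/0.5 = 45.
Cournot with 4 identical firms: the symmetric best-response condition is 23.5 − 2.5q = 1. Each firm produces q = 9, total output Q = 36, price P = 5.5.
DWL is the triangle between Q = 36 and Q = 45: ½·(45 − 36)·(5.5 − 1) = 20.25.

DWL = 20.25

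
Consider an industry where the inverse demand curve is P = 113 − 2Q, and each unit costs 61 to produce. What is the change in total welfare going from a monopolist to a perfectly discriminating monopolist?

A monopolist chooses Q where MR = MC. MR = 113 − 4Q; setting this equal to 61 gives Q = 13 and P = 87.
CS = ½·(113 − 87)·13 = 169; PS = (87 − 61)·13 = 338; TS = 507.
A perfectly discriminating monopolist sells every unit with P(Q) ≥ MC(Q), so output equals the competitive quantity Q = 26. Each buyer pays their reservation price, so CS = 0 and the firm captures all surplus.
TS = 676 (equal to competitive TS).
Change in total welfare: 676 − 507 = 169.

TS rises by 169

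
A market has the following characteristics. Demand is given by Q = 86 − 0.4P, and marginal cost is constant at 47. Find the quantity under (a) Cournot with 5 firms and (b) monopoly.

Cournot: Q = 56; Monopoly: Q = 33.6

Inverting demand: P = 215 − 2.5Q.
With 5 symmetric Cournot firms, each firm's FOC gives 215 − 15q = 47, so q = 11.2, Q = 5·11.2 = 56, and P = 75.
Monopoly sets MR = MC: 215 − 5Q = 47 ⇒ Q = 33.6, P = 215 − 2.5·33.6 = 131.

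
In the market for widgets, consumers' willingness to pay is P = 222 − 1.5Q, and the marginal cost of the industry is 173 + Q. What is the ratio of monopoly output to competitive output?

Q_m/Q_c = 0.625

A monopolist chooses Q where MR = MC. MR = 222 − 3Q; setting this equal to 173 + Q gives Q = 12.25 and P = 203.625.
Competitive equilibrium sets price equal to marginal cost: 222 − 1.5Q = 173 + Q, so Q = 19.6 and P = 192.6.
Ratio Q_m/Q_c = 12.25/19.6 = 0.625.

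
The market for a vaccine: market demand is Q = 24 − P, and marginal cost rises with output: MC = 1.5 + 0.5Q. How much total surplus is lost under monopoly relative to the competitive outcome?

DWL = 27

Inverting demand: P = 24 − Q.
Under competition P = MC: 24 − Q = 1.5 + 0.5Q ⇒ Q = 15, P = 9.
A monopolist chooses Q where MR = MC. MR = 24 − 2Q; setting this equal to 1.5 + 0.5Q gives Q = 9 and P = 15.
CS = ½·(24 − 9)·15 = 112.5; PS = (9·15 − 1.5·15 − ½·0.5·15²) = 56.25; TS = 168.75.
CS = ½·(24 − 15)·9 = 40.5; PS = (15·9 − 1.5·9 − ½·0.5·9²) = 101.25; TS = 141.75.
DWL = 168.75 − 141.75 = 27.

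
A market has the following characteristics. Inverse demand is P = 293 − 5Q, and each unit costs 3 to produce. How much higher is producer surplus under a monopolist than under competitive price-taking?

Perfect competition: P = MC = 3, so 293 − 5Q = 3 and Q = 58.
PS = (3 − 3)·58 = 0.
The monopolist equates marginal revenue to marginal cost: 293 − 10Q = 3, so Q = 29. From demand, P = 148.
PS = (148 − 3)·29 = 4205.
Change in producer surplus: 4205 − 0 = 4205.

Producer surplus rises by 4205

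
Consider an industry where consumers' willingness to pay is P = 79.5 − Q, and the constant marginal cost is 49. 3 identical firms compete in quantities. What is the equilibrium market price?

Cournot with 3 identical firms: the symmetric best-response condition is 79.5 − 4q = 49. Each firm produces q = 7.625, total output Q = 22.875, price P = 56.625.

P = 56.625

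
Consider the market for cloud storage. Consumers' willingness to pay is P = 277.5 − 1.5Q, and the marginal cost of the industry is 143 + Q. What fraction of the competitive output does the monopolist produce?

Q_m/Q_c = 0.625

Monopoly sets MR = MC: 277.5 − 3Q = 143 + Q ⇒ Q = 33.625, P = 277.5 − 1.5·33.625 = 3633/16.
Competitive equilibrium sets price equal to marginal cost: 277.5 − 1.5Q = 143 + Q, so Q = 53.8 and P = 196.8.
Ratio Q_m/Q_c = 33.625/53.8 = 0.625.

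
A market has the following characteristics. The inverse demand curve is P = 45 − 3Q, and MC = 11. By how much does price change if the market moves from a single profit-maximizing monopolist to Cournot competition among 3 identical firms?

Price falls by 8.5

Monopoly sets MR = MC: 45 − 6Q = 11 ⇒ Q = 17/3, P = 45 − 3·17/3 = 28.
Cournot with 3 identical firms: the symmetric best-response condition is 45 − 12q = 11. Each firm produces q = 17/6, total output Q = 8.5, price P = 19.5.
Change in price: 19.5 − 28 = −8.5.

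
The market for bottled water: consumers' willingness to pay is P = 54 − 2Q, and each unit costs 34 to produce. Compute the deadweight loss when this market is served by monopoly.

DWL = 25

Under competition P = MC = 34, so Q = (54 − 34)/2 = 10.
The monopolist equates marginal revenue to marginal cost: 54 − 4Q = 34, so Q = 5. From demand, P = 44.
DWL is the triangle between Q = 5 and Q = 10: ½·(10 − 5)·(44 − 34) = 25.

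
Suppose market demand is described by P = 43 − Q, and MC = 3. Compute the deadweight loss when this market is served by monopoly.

Under competition P = MC = 3, so Q = (43 − 3)/1 = 40.
The monopolist equates marginal revenue to marginal cost: 43 − 2Q = 3, so Q = 20. From demand, P = 23.
DWL is the triangle between Q = 20 and Q = 40: ½·(40 − 20)·(23 − 3) = 200.

DWL = 200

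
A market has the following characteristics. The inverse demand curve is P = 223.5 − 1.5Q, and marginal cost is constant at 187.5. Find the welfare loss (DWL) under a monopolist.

Competitive firms price at marginal cost: P = 187.5, giving Q = 24.
Monopoly sets MR = MC: 223.5 − 3Q = 187.5 ⇒ Q = 12, P = 223.5 − 1.5·12 = 205.5.
DWL is the triangle between Q = 12 and Q = 24: ½·(24 − 12)·(205.5 − 187.5) = 108.

DWL = 108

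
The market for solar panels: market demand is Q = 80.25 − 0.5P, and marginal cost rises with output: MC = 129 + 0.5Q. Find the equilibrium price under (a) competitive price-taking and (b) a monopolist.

Inverting demand: P = 160.5 − 2Q.
Under competition P = MC: 160.5 − 2Q = 129 + 0.5Q ⇒ Q = 12.6, P = 135.3.
Monopoly sets MR = MC: 160.5 − 4Q = 129 + 0.5Q ⇒ Q = 7, P = 160.5 − 2·7 = 146.5.

Competition: P = 135.3; Monopoly: P = 146.5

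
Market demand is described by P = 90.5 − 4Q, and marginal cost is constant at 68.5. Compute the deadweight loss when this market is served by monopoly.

Under competition P = MC = 68.5, so Q = (90.5 − 68.5)/4 = 5.5.
A monopolist chooses Q where MR = MC. MR = 90.5 − 8Q; setting this equal to 68.5 gives Q = 2.75 and P = 79.5.
DWL is the triangle between Q = 2.75 and Q = 5.5: ½·(5.5 − 2.75)·(79.5 − 68.5) = 15.125.

DWL = 15.125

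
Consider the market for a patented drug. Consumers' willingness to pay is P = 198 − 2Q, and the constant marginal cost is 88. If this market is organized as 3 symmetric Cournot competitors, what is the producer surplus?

In a 3-firm Cournot equilibrium, symmetry and the first-order condition give q = (198 − 88)/(8) = 13.75. So Q = 41.25 and P = 115.5.
PS = (115.5 − 88)·41.25 = 1134.375.

PS = 1134.375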